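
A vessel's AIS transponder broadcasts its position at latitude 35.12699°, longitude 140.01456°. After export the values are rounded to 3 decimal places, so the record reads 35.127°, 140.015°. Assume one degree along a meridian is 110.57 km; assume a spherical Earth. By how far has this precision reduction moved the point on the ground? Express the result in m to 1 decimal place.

The latitude changed by -0.00001° and the longitude by -0.00044°.
North–south shift: -0.00001 × 110570 = -1.1057 m.
East–west at this latitude: -0.00044° × 110570 × cos 35.127° ≈ -0.00044 × 90432.8 = -39.7905 m.
Combined displacement = (1.1057² + 39.7905²)^½ ≈ 39.8058 m.

39.8 m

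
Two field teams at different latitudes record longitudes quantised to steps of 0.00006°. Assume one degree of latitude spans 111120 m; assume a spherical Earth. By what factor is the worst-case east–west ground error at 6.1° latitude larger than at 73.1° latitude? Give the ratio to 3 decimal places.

3.420

With a 0.00006° grid the true value lies within half a step, ±0.00006°/2 = ±3e-05°, of the stored one.
Error at 6.1° = 3e-05° × 111120 × cos 6.1° ≈ 3.3336 × 0.9943 = 3.3147 m.
Error at 73.1° = 3e-05° × 111120 × cos 73.1° ≈ 3.3336 × 0.2907 = 0.96908 m.
The ratio reduces to cos 6.1° / cos 73.1° = 0.9943/0.2907 ≈ 3.4205.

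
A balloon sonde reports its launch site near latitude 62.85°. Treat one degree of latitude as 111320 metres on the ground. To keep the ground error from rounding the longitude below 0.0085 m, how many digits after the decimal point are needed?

At 62.85° one degree of longitude covers 111320 × cos 62.85° ≈ 111320 × 0.4563 ≈ 50797.7 m.
N decimal places → at most half a unit in the last place, 0.5 × 10⁻ᴺ° = 50797.7/2 × 10⁻ᴺ m.
Setting 25398.9 × 10⁻ᴺ ≤ 0.0085 gives 10ᴺ ≥ 2.988e+06, i.e. N ≥ 6.48.
N = 6 would give 0.0254 m (too coarse); N = 7 gives 0.00254 m ≤ 0.0085 m.

7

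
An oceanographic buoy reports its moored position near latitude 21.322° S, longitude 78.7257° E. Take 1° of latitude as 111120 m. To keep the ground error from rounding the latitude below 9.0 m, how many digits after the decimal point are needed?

4 decimal places

One degree of latitude covers 111120 m.
With N decimal places the half-ulp bound is 0.5·10⁻ᴺ°, or 0.5·10⁻ᴺ × 111120 m on the ground.
Need 0.5 × 111120 × 10⁻ᴺ ≤ 9.0 → 10⁻ᴺ ≤ 1.620e-04, so N ≥ 3.79.
At 3 places the error can reach 55.6 m, but 4 places keeps it to 5.56 m.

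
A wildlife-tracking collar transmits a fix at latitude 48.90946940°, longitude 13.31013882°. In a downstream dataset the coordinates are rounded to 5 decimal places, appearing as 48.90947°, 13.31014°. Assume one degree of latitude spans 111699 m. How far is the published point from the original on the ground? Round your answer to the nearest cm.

Δlat = 48.90946940 − 48.90947 = -0.00000060°; Δlon = 13.31013882 − 13.31014 = -0.00000118°.
N–S: -0.00000060° × 111699 m/° = -0.0670194 m.
East–west at this latitude: -0.00000118° × 111699 × cos 48.9095° ≈ -0.00000118 × 73414.2 = -0.0866288 m.
Distance: √(0.0670194² + 0.0866288²) ≈ 0.109527 m.
That is 0.109527 m = 10.953 cm.

11 cm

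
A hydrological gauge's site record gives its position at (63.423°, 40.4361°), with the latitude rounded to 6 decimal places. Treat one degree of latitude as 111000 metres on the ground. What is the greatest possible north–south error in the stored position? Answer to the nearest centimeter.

Rounding to 6 decimal places leaves the latitude within ±5e-07° of the true value.
So the N–S error is at most 5e-07 × 111000 = 0.0555 m.
That is 0.0555 m = 5.55 cm.

6 centimeters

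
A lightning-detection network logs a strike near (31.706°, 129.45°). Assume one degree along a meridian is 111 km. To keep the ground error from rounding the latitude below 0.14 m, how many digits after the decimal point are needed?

6

One degree of latitude covers 111000 m.
With N decimal places the half-ulp bound is 0.5·10⁻ᴺ°, or 0.5·10⁻ᴺ × 111000 m on the ground.
Setting 55500 × 10⁻ᴺ ≤ 0.14 gives 10ᴺ ≥ 3.964e+05, i.e. N ≥ 5.60.
At 5 places the error can reach 0.555 m, but 6 places keeps it to 0.0555 m.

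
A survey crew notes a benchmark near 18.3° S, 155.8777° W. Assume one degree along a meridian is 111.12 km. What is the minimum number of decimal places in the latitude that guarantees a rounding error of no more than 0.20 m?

6

One degree of latitude covers 111120 m.
Rounding to N decimal places gives at most 0.5 × 10⁻ᴺ degrees of error, i.e. 0.5 × 10⁻ᴺ × 111120 m.
Need 0.5 × 111120 × 10⁻ᴺ ≤ 0.20 → 10⁻ᴺ ≤ 3.600e-06, so N ≥ 5.44.
So 6 decimal places suffice (0.0556 m); 5 would allow up to 0.556 m.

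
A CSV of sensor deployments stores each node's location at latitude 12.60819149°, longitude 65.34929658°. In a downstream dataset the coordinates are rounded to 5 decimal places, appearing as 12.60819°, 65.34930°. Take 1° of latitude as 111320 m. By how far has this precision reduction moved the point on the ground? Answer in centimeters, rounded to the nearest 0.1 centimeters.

The latitude changed by +0.00000149° and the longitude by -0.00000342°.
N–S: 0.00000149° × 111320 m/° = 0.165867 m.
East–west at this latitude: -0.00000342° × 111320 × cos 12.6082° ≈ -0.00000342 × 108636 = -0.371534 m.
Hypotenuse of the two orthogonal shifts: √(0.165867² + 0.371534²) = 0.406877 m.
That is 0.406877 m = 40.688 cm.

40.7 centimeters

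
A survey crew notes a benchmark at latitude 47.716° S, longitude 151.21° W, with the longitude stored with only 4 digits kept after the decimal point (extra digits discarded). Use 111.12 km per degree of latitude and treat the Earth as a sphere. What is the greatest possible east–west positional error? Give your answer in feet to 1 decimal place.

24.5 feet

Truncating at 4 decimal places can drop up to a full unit in the last place, so the longitude may be off by as much as 0.0001°.
At latitude 47.716° a degree of longitude spans 111120 m × cos 47.716° = 111120 × 0.6728 ≈ 74762.2 m.
East–west error: 0.0001° × 74762.2 m/° ≈ 7.47622 m.
Converting: 7.47622 m × 3.2808 ft/m ≈ 24.528 ft.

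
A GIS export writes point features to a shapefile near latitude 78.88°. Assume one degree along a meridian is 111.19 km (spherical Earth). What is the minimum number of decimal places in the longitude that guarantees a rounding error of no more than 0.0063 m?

7

At 78.88° one degree of longitude covers 111190 × cos 78.88° ≈ 111190 × 0.1929 ≈ 21444.6 m.
With N decimal places the half-ulp bound is 0.5·10⁻ᴺ°, or 0.5·10⁻ᴺ × 21444.6 m on the ground.
Setting 10722.3 × 10⁻ᴺ ≤ 0.0063 gives 10ᴺ ≥ 1.702e+06, i.e. N ≥ 6.23.
N = 6 would give 0.0107 m (too coarse); N = 7 gives 0.00107 m ≤ 0.0063 m.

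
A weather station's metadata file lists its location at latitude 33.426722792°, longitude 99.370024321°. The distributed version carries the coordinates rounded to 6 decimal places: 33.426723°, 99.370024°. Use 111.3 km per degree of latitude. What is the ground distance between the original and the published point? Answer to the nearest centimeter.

Δlat = 33.426722792 − 33.426723 = -0.000000208°; Δlon = 99.370024321 − 99.370024 = +0.000000321°.
North–south shift: -0.000000208 × 111300 = -0.0231504 m.
E–W at 33.4267°: 0.000000321° × 111300 × cos 33.4267° = 0.000000321 × 111300 × 0.8346 ≈ 0.0298177 m.
Hypotenuse of the two orthogonal shifts: √(0.0231504² + 0.0298177²) = 0.0377496 m.
That is 0.0377496 m = 3.775 cm.

4 centimeters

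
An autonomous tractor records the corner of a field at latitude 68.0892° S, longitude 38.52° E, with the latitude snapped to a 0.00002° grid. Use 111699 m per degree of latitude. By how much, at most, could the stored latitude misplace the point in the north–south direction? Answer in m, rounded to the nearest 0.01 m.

With a 0.00002° grid the true value lies within half a step, ±0.00002°/2 = ±1e-05°, of the stored one.
North–south distance: 1e-05° × 111699 m/° = 1.11699 m.

1.12 m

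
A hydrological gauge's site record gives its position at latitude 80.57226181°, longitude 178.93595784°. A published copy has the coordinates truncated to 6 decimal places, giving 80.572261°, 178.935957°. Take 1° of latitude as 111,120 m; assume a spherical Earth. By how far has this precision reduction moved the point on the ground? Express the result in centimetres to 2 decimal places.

The latitude changed by +0.00000081° and the longitude by +0.00000084°.
N–S: 0.00000081° × 111120 m/° = 0.0900072 m.
East–west at this latitude: 0.00000084° × 111120 × cos 80.5723° ≈ 0.00000084 × 18201.9 = 0.0152896 m.
Distance: √(0.0900072² + 0.0152896²) ≈ 0.0912966 m.
That is 0.0912966 m = 9.1297 cm.

9.13 centimetres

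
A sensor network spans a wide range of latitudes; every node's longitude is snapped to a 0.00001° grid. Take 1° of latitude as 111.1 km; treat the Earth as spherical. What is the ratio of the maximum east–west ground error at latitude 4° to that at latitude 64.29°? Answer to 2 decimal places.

With a 0.00001° grid the true value lies within half a step, ±0.00001°/2 = ±5e-06°, of the stored one.
At 4°: 5e-06° × 111100 × cos 4° = 5e-06 × 111100 × 0.9976 ≈ 0.55415 m.
Error at 64.29° = 5e-06° × 111100 × cos 64.29° ≈ 0.5555 × 0.4338 = 0.24098 m.
The ratio reduces to cos 4° / cos 64.29° = 0.9976/0.4338 ≈ 2.2995.

2.30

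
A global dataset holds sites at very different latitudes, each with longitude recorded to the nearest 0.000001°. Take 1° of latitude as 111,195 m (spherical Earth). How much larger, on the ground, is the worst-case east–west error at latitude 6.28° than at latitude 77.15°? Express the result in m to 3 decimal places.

0.043 m

Rounding to 6 decimal places leaves the longitude within ±5e-07° of the true value.
Error at 6.28° = 5e-07° × 111195 × cos 6.28° ≈ 0.055597 × 0.9940 = 0.055264 m.
At 77.15°: 5e-07° × 111195 × cos 77.15° = 5e-07 × 111195 × 0.2224 ≈ 0.012365 m.
Difference: 0.055264 − 0.012365 = 0.042899 m.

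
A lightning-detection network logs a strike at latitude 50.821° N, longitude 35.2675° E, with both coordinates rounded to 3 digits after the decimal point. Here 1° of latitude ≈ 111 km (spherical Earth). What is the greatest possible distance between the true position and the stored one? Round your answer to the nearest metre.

66 metres

Rounding to 3 decimal places leaves each coordinate within ±0.0005° of the true value.
N–S: 0.0005° × 111000 m/° = 55.5 m.
East–west component at 50.821°: 0.0005° × 111000 × cos 50.821° ≈ 0.0005 × 70123.7 ≈ 35.0619 m.
Combining orthogonally: (55.5² + 35.0619²)^½ ≈ 65.6474 m.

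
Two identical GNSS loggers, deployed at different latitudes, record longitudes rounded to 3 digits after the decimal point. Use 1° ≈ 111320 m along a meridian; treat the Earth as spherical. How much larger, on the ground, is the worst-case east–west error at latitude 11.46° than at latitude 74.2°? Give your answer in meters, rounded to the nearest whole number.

39 meters

Rounding to 3 decimal places leaves the longitude within ±0.0005° of the true value.
Error at 11.46° = 0.0005° × 111320 × cos 11.46° ≈ 55.66 × 0.9801 = 54.55 m.
At 74.2°: 0.0005° × 111320 × cos 74.2° = 0.0005 × 111320 × 0.2723 ≈ 15.155 m.
So the lower-latitude error exceeds the higher by 54.55 − 15.155 = 39.395 m.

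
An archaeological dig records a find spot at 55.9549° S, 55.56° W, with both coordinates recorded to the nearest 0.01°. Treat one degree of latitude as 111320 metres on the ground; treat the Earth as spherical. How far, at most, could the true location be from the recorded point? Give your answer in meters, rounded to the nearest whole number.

Rounding to 2 decimal places leaves each coordinate within ±0.005° of the true value.
North–south component: 0.005° × 111320 = 556.6 m.
E–W at 55.9549°: 0.005° × 111320 × cos 55.9549° = 0.005 × 111320 × 0.5598 ≈ 311.61 m.
Worst case both components are at the extreme and orthogonal: √(556.6² + 311.61²) ≈ 637.89 m.

638 meters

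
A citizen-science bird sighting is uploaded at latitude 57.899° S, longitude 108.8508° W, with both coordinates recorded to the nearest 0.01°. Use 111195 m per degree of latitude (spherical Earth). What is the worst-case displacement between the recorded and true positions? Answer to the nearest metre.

Rounding to 2 decimal places leaves each coordinate within ±0.005° of the true value.
N–S: 0.005° × 111195 m/° = 555.975 m.
E–W at 57.899°: 0.005° × 111195 × cos 57.899° = 0.005 × 111195 × 0.5314 ≈ 295.453 m.
Combining orthogonally: (555.975² + 295.453²)^½ ≈ 629.603 m.

630 metres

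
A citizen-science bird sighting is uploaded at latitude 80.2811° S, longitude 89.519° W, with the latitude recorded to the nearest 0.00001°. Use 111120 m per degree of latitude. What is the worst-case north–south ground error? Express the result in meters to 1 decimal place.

Rounding to 5 decimal places leaves the latitude within ±5e-06° of the true value.
So the N–S error is at most 5e-06 × 111120 = 0.5556 m.

0.6 meters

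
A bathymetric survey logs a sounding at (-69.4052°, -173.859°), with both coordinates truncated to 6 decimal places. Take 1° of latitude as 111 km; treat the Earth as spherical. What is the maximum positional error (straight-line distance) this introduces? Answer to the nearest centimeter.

12 centimeters

Truncating at 6 decimal places can drop up to a full unit in the last place, so each coordinate may be off by as much as 1e-06°.
Latitude error → 1e-06 × 111000 = 0.111 m along the meridian.
Longitude error → 1e-06 × 111000 × cos 69.4052° = 1e-06 × 111000 × 0.3518 ≈ 0.039045 m.
Worst case both components are at the extreme and orthogonal: √(0.111² + 0.039045²) ≈ 0.117667 m.
That is 0.117667 m = 11.767 cm.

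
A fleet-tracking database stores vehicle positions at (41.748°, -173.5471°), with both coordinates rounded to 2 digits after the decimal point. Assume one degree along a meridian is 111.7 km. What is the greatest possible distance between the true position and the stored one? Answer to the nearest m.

697 m

Rounding to 2 decimal places leaves each coordinate within ±0.005° of the true value.
Latitude error → 0.005 × 111700 = 558.5 m along the meridian.
E–W at 41.748°: 0.005° × 111700 × cos 41.748° = 0.005 × 111700 × 0.7461 ≈ 416.686 m.
The two errors are perpendicular, so the maximum displacement is √(558.5² + 416.686²) ≈ 696.814 m.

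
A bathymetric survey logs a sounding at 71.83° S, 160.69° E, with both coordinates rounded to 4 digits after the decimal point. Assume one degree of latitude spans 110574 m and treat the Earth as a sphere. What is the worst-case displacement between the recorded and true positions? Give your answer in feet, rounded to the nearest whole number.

19 feet

Rounding to 4 decimal places leaves each coordinate within ±5e-05° of the true value.
Latitude error → 5e-05 × 110574 = 5.5287 m along the meridian.
E–W at 71.83°: 5e-05° × 110574 × cos 71.83° = 5e-05 × 110574 × 0.3118 ≈ 1.72406 m.
Worst case both components are at the extreme and orthogonal: √(5.5287² + 1.72406²) ≈ 5.79128 m.
Converting: 5.79128 m × 3.2808 ft/m ≈ 19 ft.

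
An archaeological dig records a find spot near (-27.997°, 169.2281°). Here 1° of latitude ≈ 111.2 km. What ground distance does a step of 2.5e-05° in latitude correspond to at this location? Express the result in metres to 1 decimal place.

2.5e-05° × 111200 m/° = 2.78 m.

2.8 metres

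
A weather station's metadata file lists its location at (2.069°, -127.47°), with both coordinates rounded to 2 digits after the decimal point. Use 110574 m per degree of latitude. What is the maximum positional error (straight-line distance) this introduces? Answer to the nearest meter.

782 meters

Rounding to 2 decimal places leaves each coordinate within ±0.005° of the true value.
Latitude error → 0.005 × 110574 = 552.87 m along the meridian.
Longitude error → 0.005 × 110574 × cos 2.069° = 0.005 × 110574 × 0.9993 ≈ 552.51 m.
Worst case both components are at the extreme and orthogonal: √(552.87² + 552.51²) ≈ 781.621 m.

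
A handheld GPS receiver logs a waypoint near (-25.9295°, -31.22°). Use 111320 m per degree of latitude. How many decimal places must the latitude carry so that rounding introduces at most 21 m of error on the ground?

4

One degree of latitude covers 111320 m.
Rounding to N decimal places gives at most 0.5 × 10⁻ᴺ degrees of error, i.e. 0.5 × 10⁻ᴺ × 111320 m.
Need 0.5 × 111320 × 10⁻ᴺ ≤ 21 → 10⁻ᴺ ≤ 3.773e-04, so N ≥ 3.42.
At 3 places the error can reach 55.7 m, but 4 places keeps it to 5.57 m.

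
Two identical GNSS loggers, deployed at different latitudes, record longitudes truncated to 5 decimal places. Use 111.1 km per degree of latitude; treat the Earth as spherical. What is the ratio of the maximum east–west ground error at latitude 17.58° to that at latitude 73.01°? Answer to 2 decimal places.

3.26

Truncating at 5 decimal places can drop up to a full unit in the last place, so the longitude may be off by as much as 1e-05°.
At 17.58°: 1e-05° × 111100 × cos 17.58° = 1e-05 × 111100 × 0.9533 ≈ 1.0591 m.
Error at 73.01° = 1e-05° × 111100 × cos 73.01° ≈ 1.111 × 0.2922 = 0.32464 m.
The ratio reduces to cos 17.58° / cos 73.01° = 0.9533/0.2922 ≈ 3.2624.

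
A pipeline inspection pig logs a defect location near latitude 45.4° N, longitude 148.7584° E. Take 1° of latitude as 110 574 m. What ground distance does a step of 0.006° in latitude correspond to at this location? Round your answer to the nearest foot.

2177 feet

Along a meridian 0.006° is 0.006 × 110574 = 663.444 m.
Converting: 663.444 m × 3.2808 ft/m ≈ 2176.7 ft.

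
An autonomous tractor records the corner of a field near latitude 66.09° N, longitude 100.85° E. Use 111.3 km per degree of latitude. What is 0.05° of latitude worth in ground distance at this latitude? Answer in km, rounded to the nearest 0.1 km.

5.6 km

0.05° × 111300 m/° = 5565 m.
That is 5565 m = 5.565 km.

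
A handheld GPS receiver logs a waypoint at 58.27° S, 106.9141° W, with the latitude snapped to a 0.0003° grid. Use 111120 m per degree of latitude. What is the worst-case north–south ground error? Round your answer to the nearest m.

With a 0.0003° grid the true value lies within half a step, ±0.0003°/2 = ±0.00015°, of the stored one.
So the N–S error is at most 0.00015 × 111120 = 16.668 m.

17 m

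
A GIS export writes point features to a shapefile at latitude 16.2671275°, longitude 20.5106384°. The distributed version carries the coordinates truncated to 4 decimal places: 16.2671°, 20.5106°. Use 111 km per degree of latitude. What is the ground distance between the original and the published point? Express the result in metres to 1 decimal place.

5.1 metres

The latitude changed by +0.0000275° and the longitude by +0.0000384°.
N–S: 0.0000275° × 111000 m/° = 3.0525 m.
E–W at 16.2671°: 0.0000384° × 111000 × cos 16.2671° = 0.0000384 × 111000 × 0.9600 ≈ 4.09176 m.
Combined displacement = (3.0525² + 4.09176²)^½ ≈ 5.10492 m.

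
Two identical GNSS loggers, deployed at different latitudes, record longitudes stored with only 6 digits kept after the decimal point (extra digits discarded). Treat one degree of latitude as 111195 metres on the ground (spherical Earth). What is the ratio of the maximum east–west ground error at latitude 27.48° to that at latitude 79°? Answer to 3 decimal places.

Truncating at 6 decimal places can drop up to a full unit in the last place, so the longitude may be off by as much as 1e-06°.
Error at 27.48° = 1e-06° × 111195 × cos 27.48° ≈ 0.11119 × 0.8872 = 0.098649 m.
At 79°: 1e-06° × 111195 × cos 79° = 1e-06 × 111195 × 0.1908 ≈ 0.021217 m.
The ratio reduces to cos 27.48° / cos 79° = 0.8872/0.1908 ≈ 4.6495.

4.650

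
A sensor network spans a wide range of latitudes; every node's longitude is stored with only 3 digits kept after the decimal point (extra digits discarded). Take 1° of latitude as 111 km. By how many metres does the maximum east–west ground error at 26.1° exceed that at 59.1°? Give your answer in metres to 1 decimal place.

42.7 metres

Truncating at 3 decimal places can drop up to a full unit in the last place, so the longitude may be off by as much as 0.001°.
Error at 26.1° = 0.001° × 111000 × cos 26.1° ≈ 111 × 0.8980 = 99.681 m.
At 59.1°: 0.001° × 111000 × cos 59.1° = 0.001 × 111000 × 0.5135 ≈ 57.003 m.
So the lower-latitude error exceeds the higher by 99.681 − 57.003 = 42.678 m.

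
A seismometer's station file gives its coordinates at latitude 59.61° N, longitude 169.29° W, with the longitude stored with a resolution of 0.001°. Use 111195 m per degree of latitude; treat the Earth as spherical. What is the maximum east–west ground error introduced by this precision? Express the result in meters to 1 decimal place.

With a 0.001° grid the true value lies within half a step, ±0.001°/2 = ±0.0005°, of the stored one.
One degree of longitude at 59.61° is 111195 × cos 59.61° ≈ 111195 × 0.5059 = 56251.7 m.
East–west error: 0.0005° × 56251.7 m/° ≈ 28.1258 m.

28.1 meters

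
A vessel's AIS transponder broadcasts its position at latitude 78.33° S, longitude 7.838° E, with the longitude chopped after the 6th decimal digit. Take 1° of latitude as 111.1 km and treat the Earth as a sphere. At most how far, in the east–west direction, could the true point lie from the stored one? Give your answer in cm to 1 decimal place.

2.2 cm

Truncating at 6 decimal places can drop up to a full unit in the last place, so the longitude may be off by as much as 1e-06°.
Parallels shrink by cos φ, so at 78.33° a degree of longitude is 111100 × 0.2023 ≈ 22472.7 m.
East–west error: 1e-06° × 22472.7 m/° ≈ 0.0224727 m.
That is 0.0224727 m = 2.2473 cm.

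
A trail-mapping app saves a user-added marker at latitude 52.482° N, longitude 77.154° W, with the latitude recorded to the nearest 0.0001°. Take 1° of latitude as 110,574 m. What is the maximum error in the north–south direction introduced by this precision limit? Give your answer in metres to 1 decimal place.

5.5 metres

Rounding to 4 decimal places leaves the latitude within ±5e-05° of the true value.
So the N–S error is at most 5e-05 × 110574 = 5.5287 m.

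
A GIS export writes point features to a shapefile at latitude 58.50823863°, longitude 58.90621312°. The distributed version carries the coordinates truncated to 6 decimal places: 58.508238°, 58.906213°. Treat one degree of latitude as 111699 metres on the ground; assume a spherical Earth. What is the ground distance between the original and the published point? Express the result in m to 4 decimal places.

0.0707 m

The latitude changed by +0.00000063° and the longitude by +0.00000012°.
North–south shift: 0.00000063 × 111699 = 0.0703704 m.
E–W at 58.5082°: 0.00000012° × 111699 × cos 58.5082° = 0.00000012 × 111699 × 0.5224 ≈ 0.00700186 m.
Distance: √(0.0703704² + 0.00700186²) ≈ 0.0707179 m.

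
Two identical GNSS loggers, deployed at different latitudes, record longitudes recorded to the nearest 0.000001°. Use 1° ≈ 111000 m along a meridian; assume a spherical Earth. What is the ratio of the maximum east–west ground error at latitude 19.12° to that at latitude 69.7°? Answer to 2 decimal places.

Rounding to 6 decimal places leaves the longitude within ±5e-07° of the true value.
Error at 19.12° = 5e-07° × 111000 × cos 19.12° ≈ 0.0555 × 0.9448 = 0.052438 m.
At 69.7°: 5e-07° × 111000 × cos 69.7° = 5e-07 × 111000 × 0.3469 ≈ 0.019255 m.
Ratio: 0.052438 / 0.019255 = cos 19.12° / cos 69.7° ≈ 2.7234.

2.72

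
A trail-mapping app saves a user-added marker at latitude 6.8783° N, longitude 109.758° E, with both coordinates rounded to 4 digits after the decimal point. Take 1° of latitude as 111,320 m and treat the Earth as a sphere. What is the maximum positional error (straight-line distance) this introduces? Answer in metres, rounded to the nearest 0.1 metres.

7.8 metres

Rounding to 4 decimal places leaves each coordinate within ±5e-05° of the true value.
Latitude error → 5e-05 × 111320 = 5.566 m along the meridian.
E–W at 6.8783°: 5e-05° × 111320 × cos 6.8783° = 5e-05 × 111320 × 0.9928 ≈ 5.52594 m.
Worst case both components are at the extreme and orthogonal: √(5.566² + 5.52594²) ≈ 7.84324 m.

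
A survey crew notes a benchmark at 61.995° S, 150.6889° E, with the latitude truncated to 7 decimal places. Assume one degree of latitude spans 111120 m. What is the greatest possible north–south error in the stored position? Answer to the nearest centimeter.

1 centimeters

Truncating at 7 decimal places can drop up to a full unit in the last place, so the latitude may be off by as much as 1e-07°.
North–south distance: 1e-07° × 111120 m/° = 0.011112 m.
That is 0.011112 m = 1.1112 cm.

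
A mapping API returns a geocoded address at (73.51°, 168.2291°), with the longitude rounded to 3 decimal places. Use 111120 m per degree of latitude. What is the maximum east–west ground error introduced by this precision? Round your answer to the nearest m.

Rounding to 3 decimal places leaves the longitude within ±0.0005° of the true value.
Parallels shrink by cos φ, so at 73.51° a degree of longitude is 111120 × 0.2838 ≈ 31541.2 m.
East–west error: 0.0005° × 31541.2 m/° ≈ 15.7706 m.

16 m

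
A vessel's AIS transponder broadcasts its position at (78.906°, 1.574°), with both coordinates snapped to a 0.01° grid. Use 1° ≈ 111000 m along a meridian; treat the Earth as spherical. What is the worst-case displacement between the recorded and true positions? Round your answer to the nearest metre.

With a 0.01° grid the true value lies within half a step, ±0.01°/2 = ±0.005°, of the stored one.
North–south component: 0.005° × 111000 = 555 m.
Longitude error → 0.005 × 111000 × cos 78.906° = 0.005 × 111000 × 0.1924 ≈ 106.793 m.
Worst case both components are at the extreme and orthogonal: √(555² + 106.793²) ≈ 565.181 m.

565 metres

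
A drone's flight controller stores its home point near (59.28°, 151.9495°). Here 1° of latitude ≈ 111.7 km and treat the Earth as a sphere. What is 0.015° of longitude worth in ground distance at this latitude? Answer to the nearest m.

0.015° of longitude at 59.28° is 0.015 × 111700 × cos 59.28° ≈ 0.015 × 57061.2 = 855.917 m.

856 m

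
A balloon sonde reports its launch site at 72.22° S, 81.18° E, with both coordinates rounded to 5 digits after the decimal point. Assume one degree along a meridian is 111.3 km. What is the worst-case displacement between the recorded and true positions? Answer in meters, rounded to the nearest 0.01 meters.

0.58 meters

Rounding to 5 decimal places leaves each coordinate within ±5e-06° of the true value.
Latitude error → 5e-06 × 111300 = 0.5565 m along the meridian.
Longitude error → 5e-06 × 111300 × cos 72.22° = 5e-06 × 111300 × 0.3054 ≈ 0.169934 m.
The two errors are perpendicular, so the maximum displacement is √(0.5565² + 0.169934²) ≈ 0.581868 m.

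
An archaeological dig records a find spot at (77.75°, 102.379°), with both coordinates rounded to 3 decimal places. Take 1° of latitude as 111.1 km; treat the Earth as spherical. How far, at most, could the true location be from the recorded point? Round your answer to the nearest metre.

Rounding to 3 decimal places leaves each coordinate within ±0.0005° of the true value.
N–S: 0.0005° × 111100 m/° = 55.55 m.
East–west component at 77.75°: 0.0005° × 111100 × cos 77.75° ≈ 0.0005 × 23572.9 ≈ 11.7865 m.
Worst case both components are at the extreme and orthogonal: √(55.55² + 11.7865²) ≈ 56.7866 m.

57 metres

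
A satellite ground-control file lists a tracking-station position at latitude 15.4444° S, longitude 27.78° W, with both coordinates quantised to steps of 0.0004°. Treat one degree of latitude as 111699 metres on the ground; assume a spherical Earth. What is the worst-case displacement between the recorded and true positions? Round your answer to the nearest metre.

With a 0.0004° grid the true value lies within half a step, ±0.0004°/2 = ±0.0002°, of the stored one.
N–S: 0.0002° × 111699 m/° = 22.3398 m.
Longitude error → 0.0002 × 111699 × cos 15.4444° = 0.0002 × 111699 × 0.9639 ≈ 21.5331 m.
Worst case both components are at the extreme and orthogonal: √(22.3398² + 21.5331²) ≈ 31.0281 m.

31 metres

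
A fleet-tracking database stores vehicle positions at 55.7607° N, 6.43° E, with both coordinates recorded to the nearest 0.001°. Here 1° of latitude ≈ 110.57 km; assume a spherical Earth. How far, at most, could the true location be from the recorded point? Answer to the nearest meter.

63 meters

Rounding to 3 decimal places leaves each coordinate within ±0.0005° of the true value.
North–south component: 0.0005° × 110570 = 55.285 m.
E–W at 55.7607°: 0.0005° × 110570 × cos 55.7607° = 0.0005 × 110570 × 0.5627 ≈ 31.1061 m.
Worst case both components are at the extreme and orthogonal: √(55.285² + 31.1061²) ≈ 63.4352 m.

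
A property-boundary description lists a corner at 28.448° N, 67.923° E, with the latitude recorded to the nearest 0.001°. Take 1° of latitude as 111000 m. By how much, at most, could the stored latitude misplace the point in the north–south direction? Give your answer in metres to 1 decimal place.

55.5 metres

Rounding to 3 decimal places leaves the latitude within ±0.0005° of the true value.
Along the meridian that is 0.0005° × 111000 m/° = 55.5 m.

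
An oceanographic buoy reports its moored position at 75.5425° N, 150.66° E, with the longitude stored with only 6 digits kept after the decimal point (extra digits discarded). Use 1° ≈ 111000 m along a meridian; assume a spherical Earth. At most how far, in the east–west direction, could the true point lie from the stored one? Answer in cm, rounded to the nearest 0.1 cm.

2.8 cm

Truncating at 6 decimal places can drop up to a full unit in the last place, so the longitude may be off by as much as 1e-06°.
Parallels shrink by cos φ, so at 75.5425° a degree of longitude is 111000 × 0.2497 ≈ 27712.5 m.
Maximum E–W displacement: 1e-06 × 27712.5 = 0.0277125 m.
That is 0.0277125 m = 2.7712 cm.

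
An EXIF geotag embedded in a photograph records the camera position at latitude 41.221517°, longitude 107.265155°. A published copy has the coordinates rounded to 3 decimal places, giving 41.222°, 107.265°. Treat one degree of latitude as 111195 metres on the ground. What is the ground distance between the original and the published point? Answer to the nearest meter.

55 meters

The latitude changed by -0.000483° and the longitude by +0.000155°.
N–S: -0.000483° × 111195 m/° = -53.7072 m.
E–W at 41.222°: 0.000155° × 111195 × cos 41.222° = 0.000155 × 111195 × 0.7522 ≈ 12.9637 m.
Combined displacement = (53.7072² + 12.9637²)^½ ≈ 55.2496 m.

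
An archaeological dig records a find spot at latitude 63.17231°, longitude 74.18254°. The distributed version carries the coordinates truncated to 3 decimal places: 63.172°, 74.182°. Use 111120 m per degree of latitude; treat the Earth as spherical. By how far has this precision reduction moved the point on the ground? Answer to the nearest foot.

144 feet

The latitude changed by +0.00031° and the longitude by +0.00054°.
N–S: 0.00031° × 111120 m/° = 34.4472 m.
E–W at 63.172°: 0.00054° × 111120 × cos 63.172° = 0.00054 × 111120 × 0.4513 ≈ 27.081 m.
Distance: √(34.4472² + 27.081²) ≈ 43.8177 m.
In feet: 43.8177 m ÷ 0.3048 ≈ 143.76 ft.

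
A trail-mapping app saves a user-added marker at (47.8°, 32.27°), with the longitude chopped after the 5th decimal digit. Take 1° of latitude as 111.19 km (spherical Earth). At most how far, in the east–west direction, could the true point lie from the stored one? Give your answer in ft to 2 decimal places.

Truncating at 5 decimal places can drop up to a full unit in the last place, so the longitude may be off by as much as 1e-05°.
At latitude 47.8° a degree of longitude spans 111190 m × cos 47.8° = 111190 × 0.6717 ≈ 74688.6 m.
So at most 1e-05° × 74688.6 ≈ 0.746886 m east–west.
In feet: 0.746886 m ÷ 0.3048 ≈ 2.4504 ft.

2.45 ft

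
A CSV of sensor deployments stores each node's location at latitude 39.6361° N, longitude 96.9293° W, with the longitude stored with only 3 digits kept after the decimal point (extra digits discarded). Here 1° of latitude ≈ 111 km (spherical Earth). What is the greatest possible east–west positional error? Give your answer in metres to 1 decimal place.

85.5 metres

Truncating at 3 decimal places can drop up to a full unit in the last place, so the longitude may be off by as much as 0.001°.
One degree of longitude at 39.6361° is 111000 × cos 39.6361° ≈ 111000 × 0.7701 = 85482.4 m.
East–west error: 0.001° × 85482.4 m/° ≈ 85.4824 m.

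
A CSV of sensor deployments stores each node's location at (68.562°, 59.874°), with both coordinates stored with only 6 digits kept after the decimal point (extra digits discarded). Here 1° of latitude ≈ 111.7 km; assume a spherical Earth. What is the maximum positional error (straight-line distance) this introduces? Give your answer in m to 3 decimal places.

0.119 m

Truncating at 6 decimal places can drop up to a full unit in the last place, so each coordinate may be off by as much as 1e-06°.
Latitude error → 1e-06 × 111700 = 0.1117 m along the meridian.
Longitude error → 1e-06 × 111700 × cos 68.562° = 1e-06 × 111700 × 0.3655 ≈ 0.0408257 m.
The two errors are perpendicular, so the maximum displacement is √(0.1117² + 0.0408257²) ≈ 0.118927 m.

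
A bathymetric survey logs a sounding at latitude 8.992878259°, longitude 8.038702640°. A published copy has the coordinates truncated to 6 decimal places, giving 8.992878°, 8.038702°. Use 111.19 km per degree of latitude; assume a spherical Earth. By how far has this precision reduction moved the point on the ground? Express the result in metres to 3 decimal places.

The latitude changed by +0.000000259° and the longitude by +0.000000640°.
North–south shift: 0.000000259 × 111190 = 0.0287982 m.
East–west at this latitude: 0.000000640° × 111190 × cos 8.99288° ≈ 0.000000640 × 109823 = 0.0702869 m.
Distance: √(0.0287982² + 0.0702869²) ≈ 0.0759578 m.

0.076 metres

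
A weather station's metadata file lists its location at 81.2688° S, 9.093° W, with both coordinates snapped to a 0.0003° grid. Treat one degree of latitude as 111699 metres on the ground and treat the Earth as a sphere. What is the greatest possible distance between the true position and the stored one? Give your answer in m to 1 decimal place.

16.9 m

With a 0.0003° grid the true value lies within half a step, ±0.0003°/2 = ±0.00015°, of the stored one.
Latitude error → 0.00015 × 111699 = 16.7549 m along the meridian.
East–west component at 81.2688°: 0.00015° × 111699 × cos 81.2688° ≈ 0.00015 × 16955.8 ≈ 2.54337 m.
Combining orthogonally: (16.7549² + 2.54337²)^½ ≈ 16.9468 m.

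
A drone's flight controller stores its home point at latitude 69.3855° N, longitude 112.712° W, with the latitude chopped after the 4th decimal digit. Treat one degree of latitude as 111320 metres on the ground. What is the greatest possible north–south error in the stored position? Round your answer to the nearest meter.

11 meters

Truncating at 4 decimal places can drop up to a full unit in the last place, so the latitude may be off by as much as 0.0001°.
Along the meridian that is 0.0001° × 111320 m/° = 11.132 m.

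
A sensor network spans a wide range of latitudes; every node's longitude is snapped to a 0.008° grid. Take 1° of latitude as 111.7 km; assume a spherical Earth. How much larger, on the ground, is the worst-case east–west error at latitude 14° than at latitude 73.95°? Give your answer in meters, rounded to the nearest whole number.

With a 0.008° grid the true value lies within half a step, ±0.008°/2 = ±0.004°, of the stored one.
At 14°: 0.004° × 111700 × cos 14° = 0.004 × 111700 × 0.9703 ≈ 433.53 m.
Error at 73.95° = 0.004° × 111700 × cos 73.95° ≈ 446.8 × 0.2765 = 123.53 m.
Difference: 433.53 − 123.53 = 310 m.

310 meters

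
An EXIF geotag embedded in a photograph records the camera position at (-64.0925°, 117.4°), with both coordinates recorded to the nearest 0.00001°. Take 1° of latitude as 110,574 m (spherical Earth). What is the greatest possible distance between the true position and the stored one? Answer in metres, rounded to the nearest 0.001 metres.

0.603 metres

Rounding to 5 decimal places leaves each coordinate within ±5e-06° of the true value.
N–S: 5e-06° × 110574 m/° = 0.55287 m.
East–west component at 64.0925°: 5e-06° × 110574 × cos 64.0925° ≈ 5e-06 × 48311.9 ≈ 0.24156 m.
Worst case both components are at the extreme and orthogonal: √(0.55287² + 0.24156²) ≈ 0.603338 m.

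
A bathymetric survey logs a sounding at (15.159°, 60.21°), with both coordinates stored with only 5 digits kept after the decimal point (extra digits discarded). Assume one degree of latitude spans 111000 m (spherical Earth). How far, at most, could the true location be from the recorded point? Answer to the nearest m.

Truncating at 5 decimal places can drop up to a full unit in the last place, so each coordinate may be off by as much as 1e-05°.
Latitude error → 1e-05 × 111000 = 1.11 m along the meridian.
E–W at 15.159°: 1e-05° × 111000 × cos 15.159° = 1e-05 × 111000 × 0.9652 ≈ 1.07138 m.
The two errors are perpendicular, so the maximum displacement is √(1.11² + 1.07138²) ≈ 1.54271 m.

2 m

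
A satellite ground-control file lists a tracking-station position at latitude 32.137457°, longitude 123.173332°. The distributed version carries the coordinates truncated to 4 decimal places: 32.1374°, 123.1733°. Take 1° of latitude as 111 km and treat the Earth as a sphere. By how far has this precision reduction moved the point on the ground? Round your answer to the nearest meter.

7 meters

Δlat = 32.137457 − 32.1374 = +0.000057°; Δlon = 123.173332 − 123.1733 = +0.000032°.
N–S: 0.000057° × 111000 m/° = 6.327 m.
E–W at 32.1374°: 0.000032° × 111000 × cos 32.1374° = 0.000032 × 111000 × 0.8468 ≈ 3.00774 m.
Hypotenuse of the two orthogonal shifts: √(6.327² + 3.00774²) = 7.00553 m.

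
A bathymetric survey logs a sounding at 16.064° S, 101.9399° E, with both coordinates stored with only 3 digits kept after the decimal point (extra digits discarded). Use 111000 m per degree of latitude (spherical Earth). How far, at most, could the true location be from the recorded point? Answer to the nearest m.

154 m

Truncating at 3 decimal places can drop up to a full unit in the last place, so each coordinate may be off by as much as 0.001°.
Latitude error → 0.001 × 111000 = 111 m along the meridian.
Longitude error → 0.001 × 111000 × cos 16.064° = 0.001 × 111000 × 0.9610 ≈ 106.666 m.
The two errors are perpendicular, so the maximum displacement is √(111² + 106.666²) ≈ 153.943 m.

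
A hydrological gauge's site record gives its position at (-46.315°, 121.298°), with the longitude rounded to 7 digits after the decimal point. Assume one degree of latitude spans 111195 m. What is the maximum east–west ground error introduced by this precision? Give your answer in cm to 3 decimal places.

0.384 cm

Rounding to 7 decimal places leaves the longitude within ±5e-08° of the true value.
At latitude 46.315° a degree of longitude spans 111195 m × cos 46.315° = 111195 × 0.6907 ≈ 76801.6 m.
So at most 5e-08° × 76801.6 ≈ 0.00384008 m east–west.
That is 0.00384008 m = 0.38401 cm.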